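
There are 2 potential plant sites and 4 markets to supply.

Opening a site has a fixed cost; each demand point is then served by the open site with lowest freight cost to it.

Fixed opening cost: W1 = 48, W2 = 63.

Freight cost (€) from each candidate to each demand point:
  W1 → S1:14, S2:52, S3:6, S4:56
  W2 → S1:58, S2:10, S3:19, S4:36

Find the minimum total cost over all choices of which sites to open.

Open {W1}: assign each demand point to its cheapest open site.
  S1→W1 14, S2→W1 52, S3→W1 6, S4→W1 56
  freight cost 128, fixed 48 → total 176.
Compare {W1, W2}: freight cost 66 + fixed 111 = 177.
Compare {W2}: freight cost 123 + fixed 63 = 186.

176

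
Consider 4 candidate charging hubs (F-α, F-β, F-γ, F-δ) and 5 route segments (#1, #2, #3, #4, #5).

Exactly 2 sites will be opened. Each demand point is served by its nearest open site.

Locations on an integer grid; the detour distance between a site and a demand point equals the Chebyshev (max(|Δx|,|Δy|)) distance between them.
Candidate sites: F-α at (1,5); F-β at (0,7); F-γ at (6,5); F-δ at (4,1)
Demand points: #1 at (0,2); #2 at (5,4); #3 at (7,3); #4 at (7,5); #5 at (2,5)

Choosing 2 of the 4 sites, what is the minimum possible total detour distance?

Open {F-α, F-γ}.
  #1→F-α 3, #2→F-γ 1, #3→F-γ 2, #4→F-γ 1, #5→F-α 1  ⇒ total 8.
Compare {F-β, F-γ}: total 11.
Compare {F-γ, F-δ}: total 12.
No size-2 selection does better; minimum is 8.

8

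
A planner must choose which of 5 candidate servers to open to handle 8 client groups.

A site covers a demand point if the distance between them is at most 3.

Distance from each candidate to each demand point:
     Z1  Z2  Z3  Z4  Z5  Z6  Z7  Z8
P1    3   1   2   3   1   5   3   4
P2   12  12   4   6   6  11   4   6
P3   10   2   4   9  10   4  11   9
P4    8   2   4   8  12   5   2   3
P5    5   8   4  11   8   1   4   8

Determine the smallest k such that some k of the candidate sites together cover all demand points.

Coverage sets (demand points within 3 of each site):
  P1: {Z1, Z2, Z3, Z4, Z5, Z7}
  P2: {}
  P3: {Z2}
  P4: {Z2, Z7, Z8}
  P5: {Z6}
No 2 sites suffice: every size-2 union leaves at least one demand point uncovered.
But {P1, P4, P5} covers everything, so the minimum is 3.

3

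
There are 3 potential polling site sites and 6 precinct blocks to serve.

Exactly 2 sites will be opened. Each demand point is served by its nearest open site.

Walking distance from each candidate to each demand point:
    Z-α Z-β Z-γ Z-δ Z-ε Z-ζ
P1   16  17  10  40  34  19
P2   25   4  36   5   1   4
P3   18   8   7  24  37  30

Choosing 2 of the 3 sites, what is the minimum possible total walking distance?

Open {P2, P3}.
  Z-α→P3 18, Z-β→P2 4, Z-γ→P3 7, Z-δ→P2 5, Z-ε→P2 1, Z-ζ→P2 4  ⇒ total 39.
Compare {P1, P2}: total 40.
Compare {P1, P3}: total 108.

39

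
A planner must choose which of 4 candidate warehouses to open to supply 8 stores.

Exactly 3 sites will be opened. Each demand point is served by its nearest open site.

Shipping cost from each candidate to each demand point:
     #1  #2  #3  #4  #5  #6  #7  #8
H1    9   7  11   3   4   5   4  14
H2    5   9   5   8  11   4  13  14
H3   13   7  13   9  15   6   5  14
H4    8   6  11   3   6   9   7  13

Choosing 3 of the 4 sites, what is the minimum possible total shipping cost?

44

Open {H1, H2, H4}.
  #1→H2 5, #2→H4 6, #3→H2 5, #4→H1 3, #5→H1 4, #6→H2 4, #7→H1 4, #8→H4 13  ⇒ total 44.
Compare {H1, H2, H3}: total 46.
Compare {H2, H3, H4}: total 47.
No size-3 selection does better; minimum is 44.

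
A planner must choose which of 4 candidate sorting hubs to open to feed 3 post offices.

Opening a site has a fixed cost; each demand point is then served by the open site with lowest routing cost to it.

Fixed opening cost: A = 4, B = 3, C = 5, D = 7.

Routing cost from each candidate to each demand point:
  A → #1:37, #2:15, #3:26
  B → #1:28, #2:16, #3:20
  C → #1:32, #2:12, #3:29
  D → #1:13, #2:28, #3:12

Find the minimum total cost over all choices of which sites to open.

Open {C, D}: assign each demand point to its cheapest open site.
  #1→D 13, #2→C 12, #3→D 12
  routing cost 37, fixed 12 → total 49.
Compare {A, D}: routing cost 40 + fixed 11 = 51.
Compare {B, D}: routing cost 41 + fixed 10 = 51.
Compare {B, C, D}: routing cost 37 + fixed 15 = 52.
All other subsets cost ≥ 51. Minimum total cost: 49.

49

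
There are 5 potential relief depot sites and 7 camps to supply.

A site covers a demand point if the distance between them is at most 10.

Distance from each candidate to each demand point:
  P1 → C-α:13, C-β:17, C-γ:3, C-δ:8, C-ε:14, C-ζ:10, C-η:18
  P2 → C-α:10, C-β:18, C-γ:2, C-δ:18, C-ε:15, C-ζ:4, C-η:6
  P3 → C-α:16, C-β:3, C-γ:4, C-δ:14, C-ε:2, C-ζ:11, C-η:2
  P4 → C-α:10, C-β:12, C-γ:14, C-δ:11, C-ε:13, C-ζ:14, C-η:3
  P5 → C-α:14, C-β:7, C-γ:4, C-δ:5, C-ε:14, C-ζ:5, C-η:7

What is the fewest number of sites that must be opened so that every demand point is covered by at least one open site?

Coverage sets (demand points within 10 of each site):
  P1: {C-γ, C-δ, C-ζ}
  P2: {C-α, C-γ, C-ζ, C-η}
  P3: {C-β, C-γ, C-ε, C-η}
  P4: {C-α, C-η}
  P5: {C-β, C-γ, C-δ, C-ζ, C-η}
No 2 sites suffice: every size-2 union leaves at least one demand point uncovered.
But {P1, P2, P3} covers everything, so the minimum is 3.

3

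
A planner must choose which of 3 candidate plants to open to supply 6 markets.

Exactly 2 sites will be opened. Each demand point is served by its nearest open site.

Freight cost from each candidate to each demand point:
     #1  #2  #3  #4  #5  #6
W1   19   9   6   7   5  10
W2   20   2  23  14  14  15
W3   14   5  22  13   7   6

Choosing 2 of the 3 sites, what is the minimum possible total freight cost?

Open {W1, W3}.
  #1→W3 14, #2→W3 5, #3→W1 6, #4→W1 7, #5→W1 5, #6→W3 6  ⇒ total 43.
Compare {W1, W2}: total 49.
Compare {W2, W3}: total 64.

43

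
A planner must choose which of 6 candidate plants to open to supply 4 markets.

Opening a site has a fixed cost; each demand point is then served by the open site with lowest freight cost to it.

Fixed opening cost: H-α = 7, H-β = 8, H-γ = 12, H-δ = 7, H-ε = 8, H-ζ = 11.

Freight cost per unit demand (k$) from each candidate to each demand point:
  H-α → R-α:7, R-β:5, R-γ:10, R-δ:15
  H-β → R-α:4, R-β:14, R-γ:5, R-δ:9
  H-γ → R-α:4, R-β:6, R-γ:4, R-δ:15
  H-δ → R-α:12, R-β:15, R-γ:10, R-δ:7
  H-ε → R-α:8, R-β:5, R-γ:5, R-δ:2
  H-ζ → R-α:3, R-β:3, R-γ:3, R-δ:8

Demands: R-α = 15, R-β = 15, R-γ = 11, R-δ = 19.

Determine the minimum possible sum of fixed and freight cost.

180

Open {H-ε, H-ζ}: assign each demand point to its cheapest open site.
  R-α→H-ζ 15×3=45, R-β→H-ζ 15×3=45, R-γ→H-ζ 11×3=33, R-δ→H-ε 19×2=38
  freight cost 161, fixed 19 → total 180.
Compare {H-α, H-ε, H-ζ}: freight cost 161 + fixed 26 = 187.
Compare {H-δ, H-ε, H-ζ}: freight cost 161 + fixed 26 = 187.
Compare {H-β, H-ε, H-ζ}: freight cost 161 + fixed 27 = 188.
All other subsets cost ≥ 187. Minimum total cost: 180.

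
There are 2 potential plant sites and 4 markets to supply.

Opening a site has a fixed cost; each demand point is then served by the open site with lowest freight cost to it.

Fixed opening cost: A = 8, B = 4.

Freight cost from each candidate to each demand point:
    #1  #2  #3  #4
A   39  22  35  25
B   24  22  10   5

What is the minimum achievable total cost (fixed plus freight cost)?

65

Open {B}: assign each demand point to its cheapest open site.
  #1→B 24, #2→B 22, #3→B 10, #4→B 5
  freight cost 61, fixed 4 → total 65.
Compare {A, B}: freight cost 61 + fixed 12 = 73.
Compare {A}: freight cost 121 + fixed 8 = 129.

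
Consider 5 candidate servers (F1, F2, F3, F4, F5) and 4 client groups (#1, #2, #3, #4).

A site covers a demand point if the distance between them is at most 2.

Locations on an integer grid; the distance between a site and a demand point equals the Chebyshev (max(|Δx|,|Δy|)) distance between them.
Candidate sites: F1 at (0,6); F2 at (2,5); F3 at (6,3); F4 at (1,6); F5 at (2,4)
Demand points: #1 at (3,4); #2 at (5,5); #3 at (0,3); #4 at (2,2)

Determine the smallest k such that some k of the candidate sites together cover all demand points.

Coverage sets (demand points within 2 of each site):
  F1: {}
  F2: {#1, #3}
  F3: {#2}
  F4: {#1}
  F5: {#1, #3, #4}
No single site covers all 4 demand points.
But {F3, F5} covers everything, so the minimum is 2.

2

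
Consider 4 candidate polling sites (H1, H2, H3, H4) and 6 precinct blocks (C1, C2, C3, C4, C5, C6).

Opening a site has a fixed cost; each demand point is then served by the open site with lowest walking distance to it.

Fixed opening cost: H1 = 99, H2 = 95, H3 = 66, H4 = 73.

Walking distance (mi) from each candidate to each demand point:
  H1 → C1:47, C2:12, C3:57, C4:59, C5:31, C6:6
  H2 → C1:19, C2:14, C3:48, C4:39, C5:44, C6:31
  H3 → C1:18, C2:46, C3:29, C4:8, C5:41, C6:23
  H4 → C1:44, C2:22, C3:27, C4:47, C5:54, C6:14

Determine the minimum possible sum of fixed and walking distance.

Open {H3}: assign each demand point to its cheapest open site.
  C1→H3 18, C2→H3 46, C3→H3 29, C4→H3 8, C5→H3 41, C6→H3 23
  walking distance 165, fixed 66 → total 231.
Compare {H1, H3}: walking distance 104 + fixed 165 = 269.
Compare {H3, H4}: walking distance 130 + fixed 139 = 269.
Compare {H4}: walking distance 208 + fixed 73 = 281.
All other subsets cost ≥ 269. Minimum total cost: 231.

231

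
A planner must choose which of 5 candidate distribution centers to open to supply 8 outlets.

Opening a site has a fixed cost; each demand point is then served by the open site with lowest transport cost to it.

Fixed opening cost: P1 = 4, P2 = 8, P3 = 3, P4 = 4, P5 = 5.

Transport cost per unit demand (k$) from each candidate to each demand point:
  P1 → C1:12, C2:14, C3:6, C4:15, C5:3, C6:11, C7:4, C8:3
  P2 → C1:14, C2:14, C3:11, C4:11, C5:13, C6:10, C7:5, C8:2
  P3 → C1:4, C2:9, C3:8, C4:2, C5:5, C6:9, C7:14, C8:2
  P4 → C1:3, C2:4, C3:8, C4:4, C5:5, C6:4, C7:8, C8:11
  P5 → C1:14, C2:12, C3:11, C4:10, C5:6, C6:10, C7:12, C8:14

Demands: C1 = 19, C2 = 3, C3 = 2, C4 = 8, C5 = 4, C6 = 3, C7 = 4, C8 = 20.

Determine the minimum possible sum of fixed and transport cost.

188

Open {P1, P3, P4}: assign each demand point to its cheapest open site.
  C1→P4 19×3=57, C2→P4 3×4=12, C3→P1 2×6=12, C4→P3 8×2=16, C5→P1 4×3=12, C6→P4 3×4=12, C7→P1 4×4=16, C8→P3 20×2=40
  transport cost 177, fixed 11 → total 188.
Compare {P1, P3, P4, P5}: transport cost 177 + fixed 16 = 193.
Compare {P1, P2, P3, P4}: transport cost 177 + fixed 19 = 196.
Compare {P1, P2, P3, P4, P5}: transport cost 177 + fixed 24 = 201.
All other subsets cost ≥ 193. Minimum total cost: 188.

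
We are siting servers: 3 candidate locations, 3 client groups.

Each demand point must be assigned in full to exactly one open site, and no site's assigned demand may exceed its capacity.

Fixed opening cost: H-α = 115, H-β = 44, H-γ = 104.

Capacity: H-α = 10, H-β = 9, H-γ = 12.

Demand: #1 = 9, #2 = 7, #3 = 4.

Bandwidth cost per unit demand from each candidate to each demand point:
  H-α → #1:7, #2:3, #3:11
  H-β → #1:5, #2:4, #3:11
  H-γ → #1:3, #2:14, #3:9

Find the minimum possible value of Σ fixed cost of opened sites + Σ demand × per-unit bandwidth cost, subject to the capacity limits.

327

Open {H-β, H-γ}; cheapest assignment that respects the capacities:
  H-β (cap 9, load 9): #1 — cost 9×5 = 45
  H-γ (cap 12, load 11): #2, #3 — cost 7×14 + 4×9 = 134
  Shipping 179, fixed 148 → total 327.
  Any other capacity-feasible assignment to {H-β, H-γ} ships for at least 179.
Compare {H-α, H-β, H-γ}: its best feasible assignment gives total 355.
Compare {H-α, H-γ}: its best feasible assignment gives total 416.
Every other set of open sites that can feasibly serve all demand totals ≥ 355 even under its best assignment. Minimum: 327.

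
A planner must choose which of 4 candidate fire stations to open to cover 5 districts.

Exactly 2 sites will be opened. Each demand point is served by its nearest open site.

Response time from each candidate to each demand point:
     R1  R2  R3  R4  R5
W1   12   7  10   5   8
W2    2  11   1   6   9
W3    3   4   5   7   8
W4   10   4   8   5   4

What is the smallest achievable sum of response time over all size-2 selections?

16

Open {W2, W4}.
  R1→W2 2, R2→W4 4, R3→W2 1, R4→W4 5, R5→W4 4  ⇒ total 16.
Compare {W2, W3}: total 21.
Compare {W3, W4}: total 21.
No size-2 selection does better; minimum is 16.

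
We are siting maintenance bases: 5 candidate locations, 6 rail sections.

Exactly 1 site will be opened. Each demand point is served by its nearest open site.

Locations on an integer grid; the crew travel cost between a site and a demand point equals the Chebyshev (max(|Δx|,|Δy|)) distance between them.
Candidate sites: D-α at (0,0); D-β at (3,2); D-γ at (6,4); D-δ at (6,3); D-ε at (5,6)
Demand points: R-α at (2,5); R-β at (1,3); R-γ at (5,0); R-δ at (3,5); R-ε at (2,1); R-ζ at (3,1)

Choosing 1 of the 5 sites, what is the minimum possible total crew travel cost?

12

Open {D-β}.
  R-α→D-β 3, R-β→D-β 2, R-γ→D-β 2, R-δ→D-β 3, R-ε→D-β 1, R-ζ→D-β 1  ⇒ total 12.
Compare {D-δ}: total 22.
Compare {D-α}: total 23.
No size-1 selection does better; minimum is 12.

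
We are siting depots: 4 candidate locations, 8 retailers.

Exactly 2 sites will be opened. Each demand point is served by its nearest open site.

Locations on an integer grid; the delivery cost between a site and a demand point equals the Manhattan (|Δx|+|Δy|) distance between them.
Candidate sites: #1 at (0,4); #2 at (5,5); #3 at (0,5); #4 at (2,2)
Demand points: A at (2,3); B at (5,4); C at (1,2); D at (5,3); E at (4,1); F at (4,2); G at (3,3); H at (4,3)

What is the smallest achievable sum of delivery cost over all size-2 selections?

Open {#2, #4}.
  A→#4 1, B→#2 1, C→#4 1, D→#2 2, E→#4 3, F→#4 2, G→#4 2, H→#2 3  ⇒ total 15.
Compare {#1, #4}: total 21.
Compare {#3, #4}: total 21.
No size-2 selection does better; minimum is 15.

15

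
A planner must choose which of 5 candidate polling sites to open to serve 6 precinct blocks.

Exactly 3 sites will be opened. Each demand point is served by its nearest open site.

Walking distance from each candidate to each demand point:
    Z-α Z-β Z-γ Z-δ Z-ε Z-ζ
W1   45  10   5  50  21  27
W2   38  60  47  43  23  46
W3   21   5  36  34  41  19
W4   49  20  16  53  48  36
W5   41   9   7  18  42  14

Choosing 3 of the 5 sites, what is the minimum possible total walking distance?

Open {W1, W3, W5}.
  Z-α→W3 21, Z-β→W3 5, Z-γ→W1 5, Z-δ→W5 18, Z-ε→W1 21, Z-ζ→W5 14  ⇒ total 84.
Compare {W2, W3, W5}: total 88.
Compare {W1, W2, W3}: total 105.
No size-3 selection does better; minimum is 84.

84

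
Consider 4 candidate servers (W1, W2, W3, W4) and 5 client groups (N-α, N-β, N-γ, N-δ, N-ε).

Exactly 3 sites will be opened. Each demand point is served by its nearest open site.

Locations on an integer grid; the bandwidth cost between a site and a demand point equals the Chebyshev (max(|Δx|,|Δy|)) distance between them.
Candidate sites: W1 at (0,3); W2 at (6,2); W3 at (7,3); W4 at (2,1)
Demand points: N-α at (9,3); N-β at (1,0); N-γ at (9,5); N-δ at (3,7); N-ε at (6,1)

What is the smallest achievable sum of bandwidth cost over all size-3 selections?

10

Open {W2, W3, W4}.
  N-α→W3 2, N-β→W4 1, N-γ→W3 2, N-δ→W3 4, N-ε→W2 1  ⇒ total 10.
Compare {W1, W3, W4}: total 11.
Compare {W1, W2, W3}: total 12.
No size-3 selection does better; minimum is 10.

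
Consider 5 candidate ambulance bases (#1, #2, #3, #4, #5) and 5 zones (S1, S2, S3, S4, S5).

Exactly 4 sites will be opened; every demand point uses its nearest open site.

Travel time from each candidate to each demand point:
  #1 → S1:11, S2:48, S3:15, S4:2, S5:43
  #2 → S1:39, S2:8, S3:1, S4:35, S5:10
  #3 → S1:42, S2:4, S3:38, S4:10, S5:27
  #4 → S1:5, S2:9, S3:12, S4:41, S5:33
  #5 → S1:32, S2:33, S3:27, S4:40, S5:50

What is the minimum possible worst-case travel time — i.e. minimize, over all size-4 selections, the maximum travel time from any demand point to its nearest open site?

Open {#1, #2, #3, #4}.
  Farthest demand point is S5 at travel time 10 (to #2); all others are ≤ 10.
With {#1, #2, #4, #5} the worst case is 10.
With {#2, #3, #4, #5} the worst case is 10.
No size-4 selection achieves below 10.

10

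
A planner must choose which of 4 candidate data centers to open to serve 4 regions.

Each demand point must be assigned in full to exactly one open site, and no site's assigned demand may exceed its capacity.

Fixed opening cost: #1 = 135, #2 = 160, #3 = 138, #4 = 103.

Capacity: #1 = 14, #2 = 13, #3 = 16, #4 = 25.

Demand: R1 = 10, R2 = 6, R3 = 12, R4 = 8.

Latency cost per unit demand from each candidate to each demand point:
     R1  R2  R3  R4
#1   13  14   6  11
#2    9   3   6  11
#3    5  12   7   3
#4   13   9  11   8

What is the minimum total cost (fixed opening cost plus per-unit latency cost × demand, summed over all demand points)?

Open {#1, #4}; cheapest assignment that respects the capacities:
  #1 (cap 14, load 12): R3 — cost 12×6 = 72
  #4 (cap 25, load 24): R1, R2, R4 — cost 10×13 + 6×9 + 8×8 = 248
  Shipping 320, fixed 238 → total 558.
  Any other capacity-feasible assignment to {#1, #4} ships for at least 320.
Compare {#3, #4}: its best feasible assignment gives total 559.
Compare {#2, #4}: its best feasible assignment gives total 583.
Every other set of open sites that can feasibly serve all demand totals ≥ 559 even under its best assignment. Minimum: 558.

558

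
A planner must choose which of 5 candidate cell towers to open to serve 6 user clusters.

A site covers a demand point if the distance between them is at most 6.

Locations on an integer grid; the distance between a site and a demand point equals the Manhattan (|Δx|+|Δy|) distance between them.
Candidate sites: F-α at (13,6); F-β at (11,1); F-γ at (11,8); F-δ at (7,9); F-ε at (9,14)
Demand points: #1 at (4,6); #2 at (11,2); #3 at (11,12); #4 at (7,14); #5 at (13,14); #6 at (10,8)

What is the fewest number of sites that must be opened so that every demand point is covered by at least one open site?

3

Coverage sets (demand points within 6 of each site):
  F-α: {#2, #6}
  F-β: {#2}
  F-γ: {#2, #3, #6}
  F-δ: {#1, #4, #6}
  F-ε: {#3, #4, #5}
No 2 sites suffice: every size-2 union leaves at least one demand point uncovered.
But {F-α, F-δ, F-ε} covers everything, so the minimum is 3.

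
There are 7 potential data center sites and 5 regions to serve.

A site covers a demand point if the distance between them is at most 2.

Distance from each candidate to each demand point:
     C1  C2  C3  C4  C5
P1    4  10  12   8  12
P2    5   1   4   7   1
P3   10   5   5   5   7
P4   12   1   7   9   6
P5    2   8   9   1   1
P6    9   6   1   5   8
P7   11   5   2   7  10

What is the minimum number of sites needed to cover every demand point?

Coverage sets (demand points within 2 of each site):
  P1: {}
  P2: {C2, C5}
  P3: {}
  P4: {C2}
  P5: {C1, C4, C5}
  P6: {C3}
  P7: {C3}
No 2 sites suffice: every size-2 union leaves at least one demand point uncovered.
But {P2, P5, P6} covers everything, so the minimum is 3.

3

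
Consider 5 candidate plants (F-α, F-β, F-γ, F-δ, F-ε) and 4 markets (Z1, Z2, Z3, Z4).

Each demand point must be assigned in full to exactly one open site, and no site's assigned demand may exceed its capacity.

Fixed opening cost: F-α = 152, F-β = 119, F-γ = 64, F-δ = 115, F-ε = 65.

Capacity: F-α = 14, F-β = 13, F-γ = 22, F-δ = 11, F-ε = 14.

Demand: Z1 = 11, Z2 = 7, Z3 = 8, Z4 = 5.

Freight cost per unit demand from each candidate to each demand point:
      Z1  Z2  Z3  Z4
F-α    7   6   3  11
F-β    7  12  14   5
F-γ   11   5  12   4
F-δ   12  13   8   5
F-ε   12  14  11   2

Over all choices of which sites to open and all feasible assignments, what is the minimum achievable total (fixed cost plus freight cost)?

Open {F-γ, F-ε}; cheapest assignment that respects the capacities:
  F-γ (cap 22, load 18): Z1, Z2 — cost 11×11 + 7×5 = 156
  F-ε (cap 14, load 13): Z3, Z4 — cost 8×11 + 5×2 = 98
  Shipping 254, fixed 129 → total 383.
  Any other capacity-feasible assignment to {F-γ, F-ε} ships for at least 254.
Compare {F-β, F-γ}: its best feasible assignment gives total 411.
Compare {F-α, F-γ}: its best feasible assignment gives total 444.
Every other set of open sites that can feasibly serve all demand totals ≥ 411 even under its best assignment. Minimum: 383.

383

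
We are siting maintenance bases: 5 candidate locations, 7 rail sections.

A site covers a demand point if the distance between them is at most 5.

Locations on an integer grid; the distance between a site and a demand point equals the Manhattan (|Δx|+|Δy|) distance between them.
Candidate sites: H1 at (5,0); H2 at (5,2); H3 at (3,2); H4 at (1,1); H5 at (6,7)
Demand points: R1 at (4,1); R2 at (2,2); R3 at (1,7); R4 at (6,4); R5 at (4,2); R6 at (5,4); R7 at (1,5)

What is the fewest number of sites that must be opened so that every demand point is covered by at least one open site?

Coverage sets (demand points within 5 of each site):
  H1: {R1, R2, R4, R5, R6}
  H2: {R1, R2, R4, R5, R6}
  H3: {R1, R2, R4, R5, R6, R7}
  H4: {R1, R2, R5, R7}
  H5: {R3, R4, R6}
No single site covers all 7 demand points.
But {H3, H5} covers everything, so the minimum is 2.

2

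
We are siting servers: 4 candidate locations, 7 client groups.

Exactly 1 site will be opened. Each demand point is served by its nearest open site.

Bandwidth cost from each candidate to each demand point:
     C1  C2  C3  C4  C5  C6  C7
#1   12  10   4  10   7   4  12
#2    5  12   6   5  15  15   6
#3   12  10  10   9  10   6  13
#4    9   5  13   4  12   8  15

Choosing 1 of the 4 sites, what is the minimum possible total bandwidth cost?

Open {#1}.
  C1→#1 12, C2→#1 10, C3→#1 4, C4→#1 10, C5→#1 7, C6→#1 4, C7→#1 12  ⇒ total 59.
Compare {#2}: total 64.
Compare {#4}: total 66.
No size-1 selection does better; minimum is 59.

59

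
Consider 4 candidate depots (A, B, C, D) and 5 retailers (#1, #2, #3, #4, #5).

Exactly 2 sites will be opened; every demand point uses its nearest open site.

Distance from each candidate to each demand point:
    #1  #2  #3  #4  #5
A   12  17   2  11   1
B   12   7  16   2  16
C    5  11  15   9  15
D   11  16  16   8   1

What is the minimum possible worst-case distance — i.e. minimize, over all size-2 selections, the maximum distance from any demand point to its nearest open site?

Open {A, C}.
  Farthest demand point is #2 at distance 11 (to C); all others are ≤ 11.
With {A, B} the worst case is 12.
With {B, C} the worst case is 15.
No size-2 selection achieves below 11.

11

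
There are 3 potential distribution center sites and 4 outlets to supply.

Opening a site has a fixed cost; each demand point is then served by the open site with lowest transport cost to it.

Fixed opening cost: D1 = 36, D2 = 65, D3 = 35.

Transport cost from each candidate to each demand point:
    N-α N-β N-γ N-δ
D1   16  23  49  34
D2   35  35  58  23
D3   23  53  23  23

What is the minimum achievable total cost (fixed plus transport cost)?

156

Open {D1, D3}: assign each demand point to its cheapest open site.
  N-α→D1 16, N-β→D1 23, N-γ→D3 23, N-δ→D3 23
  transport cost 85, fixed 71 → total 156.
Compare {D3}: transport cost 122 + fixed 35 = 157.
Compare {D1}: transport cost 122 + fixed 36 = 158.
Compare {D2, D3}: transport cost 104 + fixed 100 = 204.
All other subsets cost ≥ 157. Minimum total cost: 156.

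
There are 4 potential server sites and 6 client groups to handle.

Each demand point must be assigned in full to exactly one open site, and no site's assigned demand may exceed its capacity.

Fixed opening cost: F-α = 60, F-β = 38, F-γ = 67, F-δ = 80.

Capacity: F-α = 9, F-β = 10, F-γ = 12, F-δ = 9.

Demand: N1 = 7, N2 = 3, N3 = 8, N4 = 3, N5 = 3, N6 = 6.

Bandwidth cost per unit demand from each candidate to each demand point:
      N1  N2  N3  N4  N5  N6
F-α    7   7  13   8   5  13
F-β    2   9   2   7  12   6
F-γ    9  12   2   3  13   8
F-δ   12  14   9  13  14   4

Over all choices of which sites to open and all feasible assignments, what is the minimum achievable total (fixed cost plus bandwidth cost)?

Open {F-β, F-γ, F-δ}; cheapest assignment that respects the capacities:
  F-β (cap 10, load 10): N1, N2 — cost 7×2 + 3×9 = 41
  F-γ (cap 12, load 11): N3, N4 — cost 8×2 + 3×3 = 25
  F-δ (cap 9, load 9): N5, N6 — cost 3×14 + 6×4 = 66
  Shipping 132, fixed 185 → total 317.
  Any other capacity-feasible assignment to {F-β, F-γ, F-δ} ships for at least 132.
Compare {F-α, F-β, F-γ}: its best feasible assignment gives total 324.
Compare {F-α, F-β, F-γ, F-δ}: its best feasible assignment gives total 344.
Every other set of open sites that can feasibly serve all demand totals ≥ 324 even under its best assignment. Minimum: 317.

317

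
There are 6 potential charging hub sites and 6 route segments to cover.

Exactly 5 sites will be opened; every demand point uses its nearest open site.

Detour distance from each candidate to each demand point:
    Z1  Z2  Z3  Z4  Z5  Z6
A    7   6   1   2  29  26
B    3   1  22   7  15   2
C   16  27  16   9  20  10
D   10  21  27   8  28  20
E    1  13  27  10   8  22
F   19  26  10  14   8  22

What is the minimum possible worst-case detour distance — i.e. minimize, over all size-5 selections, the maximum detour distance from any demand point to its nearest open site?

8

Open {A, B, C, D, E}.
  Farthest demand point is Z5 at detour distance 8 (to E); all others are ≤ 8.
With {A, B, C, D, F} the worst case is 8.
With {A, B, C, E, F} the worst case is 8.
No size-5 selection achieves below 8.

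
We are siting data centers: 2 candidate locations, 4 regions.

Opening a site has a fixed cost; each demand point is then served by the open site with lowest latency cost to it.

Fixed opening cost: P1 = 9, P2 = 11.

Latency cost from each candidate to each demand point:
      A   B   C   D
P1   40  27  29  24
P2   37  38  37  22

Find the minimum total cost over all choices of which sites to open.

Open {P1}: assign each demand point to its cheapest open site.
  A→P1 40, B→P1 27, C→P1 29, D→P1 24
  latency cost 120, fixed 9 → total 129.
Compare {P1, P2}: latency cost 115 + fixed 20 = 135.
Compare {P2}: latency cost 134 + fixed 11 = 145.

129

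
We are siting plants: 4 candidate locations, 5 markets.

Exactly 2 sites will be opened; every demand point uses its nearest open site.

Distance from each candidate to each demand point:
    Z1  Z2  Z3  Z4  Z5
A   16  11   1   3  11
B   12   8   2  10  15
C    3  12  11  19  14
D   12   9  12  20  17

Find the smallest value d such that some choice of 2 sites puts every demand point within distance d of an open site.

11

Open {A, C}.
  Farthest demand point is Z2 at distance 11 (to A); all others are ≤ 11.
With {A, B} the worst case is 12.
With {A, D} the worst case is 12.
No size-2 selection achieves below 11.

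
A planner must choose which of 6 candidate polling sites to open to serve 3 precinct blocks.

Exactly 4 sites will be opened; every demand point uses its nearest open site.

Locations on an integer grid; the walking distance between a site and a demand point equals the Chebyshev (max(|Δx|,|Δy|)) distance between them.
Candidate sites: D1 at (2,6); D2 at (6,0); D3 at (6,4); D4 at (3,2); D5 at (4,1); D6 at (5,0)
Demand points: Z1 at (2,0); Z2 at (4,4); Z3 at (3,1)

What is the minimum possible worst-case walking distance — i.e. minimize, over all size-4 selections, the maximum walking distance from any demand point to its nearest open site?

Open {D1, D2, D3, D4}.
  Farthest demand point is Z1 at walking distance 2 (to D4); all others are ≤ 2.
With {D1, D2, D3, D5} the worst case is 2.
With {D1, D2, D4, D5} the worst case is 2.
No size-4 selection achieves below 2.

2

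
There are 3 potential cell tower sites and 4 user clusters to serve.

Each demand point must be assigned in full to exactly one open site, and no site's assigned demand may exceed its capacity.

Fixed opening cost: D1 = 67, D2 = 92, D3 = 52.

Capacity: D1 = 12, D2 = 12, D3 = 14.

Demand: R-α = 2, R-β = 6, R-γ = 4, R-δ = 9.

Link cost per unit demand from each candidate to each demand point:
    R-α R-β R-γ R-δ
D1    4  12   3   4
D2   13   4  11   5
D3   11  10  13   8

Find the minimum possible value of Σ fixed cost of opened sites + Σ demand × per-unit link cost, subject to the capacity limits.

271

Open {D1, D2}; cheapest assignment that respects the capacities:
  D1 (cap 12, load 11): R-α, R-δ — cost 2×4 + 9×4 = 44
  D2 (cap 12, load 10): R-β, R-γ — cost 6×4 + 4×11 = 68
  Shipping 112, fixed 159 → total 271.
  Any other capacity-feasible assignment to {D1, D2} ships for at least 112.
Compare {D1, D3}: its best feasible assignment gives total 275.
Compare {D2, D3}: its best feasible assignment gives total 306.
Every other set of open sites that can feasibly serve all demand totals ≥ 275 even under its best assignment. Minimum: 271.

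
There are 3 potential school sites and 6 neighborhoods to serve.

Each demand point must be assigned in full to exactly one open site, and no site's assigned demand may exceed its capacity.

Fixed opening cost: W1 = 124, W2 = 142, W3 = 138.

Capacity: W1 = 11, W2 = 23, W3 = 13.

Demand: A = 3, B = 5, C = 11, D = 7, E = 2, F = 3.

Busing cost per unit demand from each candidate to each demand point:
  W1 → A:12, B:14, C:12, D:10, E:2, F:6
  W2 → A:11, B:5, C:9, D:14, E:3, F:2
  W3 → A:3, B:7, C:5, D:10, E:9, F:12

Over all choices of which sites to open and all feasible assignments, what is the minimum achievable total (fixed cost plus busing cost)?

Open {W2, W3}; cheapest assignment that respects the capacities:
  W2 (cap 23, load 21): B, C, E, F — cost 5×5 + 11×9 + 2×3 + 3×2 = 136
  W3 (cap 13, load 10): A, D — cost 3×3 + 7×10 = 79
  Shipping 215, fixed 280 → total 495.
  Any other capacity-feasible assignment to {W2, W3} ships for at least 215.
Compare {W1, W2}: its best feasible assignment gives total 503.
Compare {W1, W2, W3}: its best feasible assignment gives total 597.
Every other set of open sites that can feasibly serve all demand totals ≥ 503 even under its best assignment. Minimum: 495.

495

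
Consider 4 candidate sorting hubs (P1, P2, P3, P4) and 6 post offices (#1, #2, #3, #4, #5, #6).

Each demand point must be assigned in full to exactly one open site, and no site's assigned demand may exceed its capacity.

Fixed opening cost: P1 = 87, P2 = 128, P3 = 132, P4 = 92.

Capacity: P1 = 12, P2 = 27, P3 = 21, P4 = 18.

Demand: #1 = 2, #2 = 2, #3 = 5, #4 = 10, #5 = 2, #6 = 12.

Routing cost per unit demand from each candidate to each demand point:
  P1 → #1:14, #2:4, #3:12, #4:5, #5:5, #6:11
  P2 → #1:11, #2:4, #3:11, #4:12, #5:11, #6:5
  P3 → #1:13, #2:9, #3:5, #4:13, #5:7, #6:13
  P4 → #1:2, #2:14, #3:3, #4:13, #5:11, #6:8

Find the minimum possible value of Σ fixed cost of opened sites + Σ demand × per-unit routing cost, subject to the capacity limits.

Open {P1, P2}; cheapest assignment that respects the capacities:
  P1 (cap 12, load 12): #4, #5 — cost 10×5 + 2×5 = 60
  P2 (cap 27, load 21): #1, #2, #3, #6 — cost 2×11 + 2×4 + 5×11 + 12×5 = 145
  Shipping 205, fixed 215 → total 420.
  Any other capacity-feasible assignment to {P1, P2} ships for at least 205.
Compare {P2, P4}: its best feasible assignment gives total 449.
Compare {P1, P2, P4}: its best feasible assignment gives total 454.
Every other set of open sites that can feasibly serve all demand totals ≥ 449 even under its best assignment. Minimum: 420.

420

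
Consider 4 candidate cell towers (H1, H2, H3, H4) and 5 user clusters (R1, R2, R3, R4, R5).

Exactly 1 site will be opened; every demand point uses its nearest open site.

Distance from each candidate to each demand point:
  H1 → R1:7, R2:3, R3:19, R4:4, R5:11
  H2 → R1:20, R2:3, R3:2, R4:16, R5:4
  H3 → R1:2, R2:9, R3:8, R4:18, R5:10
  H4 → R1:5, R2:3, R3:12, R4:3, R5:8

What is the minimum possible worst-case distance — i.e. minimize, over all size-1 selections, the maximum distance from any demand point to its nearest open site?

Open {H4}.
  Farthest demand point is R3 at distance 12 (to H4); all others are ≤ 12.
With {H3} the worst case is 18.
With {H1} the worst case is 19.
No size-1 selection achieves below 12.

12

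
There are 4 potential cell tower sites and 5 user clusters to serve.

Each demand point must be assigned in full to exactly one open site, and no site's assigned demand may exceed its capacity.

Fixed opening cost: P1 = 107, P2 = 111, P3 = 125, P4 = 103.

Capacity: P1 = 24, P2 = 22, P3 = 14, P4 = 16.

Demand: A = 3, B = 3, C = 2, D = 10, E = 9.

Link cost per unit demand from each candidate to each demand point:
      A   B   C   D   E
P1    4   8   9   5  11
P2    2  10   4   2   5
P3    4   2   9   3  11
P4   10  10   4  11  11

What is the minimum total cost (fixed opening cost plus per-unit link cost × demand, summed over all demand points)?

323

Open {P2, P4}; cheapest assignment that respects the capacities:
  P2 (cap 22, load 22): A, D, E — cost 3×2 + 10×2 + 9×5 = 71
  P4 (cap 16, load 5): B, C — cost 3×10 + 2×4 = 38
  Shipping 109, fixed 214 → total 323.
  Any other capacity-feasible assignment to {P2, P4} ships for at least 109.
Compare {P1, P2}: its best feasible assignment gives total 327.
Compare {P2, P3}: its best feasible assignment gives total 327.
Every other set of open sites that can feasibly serve all demand totals ≥ 327 even under its best assignment. Minimum: 323.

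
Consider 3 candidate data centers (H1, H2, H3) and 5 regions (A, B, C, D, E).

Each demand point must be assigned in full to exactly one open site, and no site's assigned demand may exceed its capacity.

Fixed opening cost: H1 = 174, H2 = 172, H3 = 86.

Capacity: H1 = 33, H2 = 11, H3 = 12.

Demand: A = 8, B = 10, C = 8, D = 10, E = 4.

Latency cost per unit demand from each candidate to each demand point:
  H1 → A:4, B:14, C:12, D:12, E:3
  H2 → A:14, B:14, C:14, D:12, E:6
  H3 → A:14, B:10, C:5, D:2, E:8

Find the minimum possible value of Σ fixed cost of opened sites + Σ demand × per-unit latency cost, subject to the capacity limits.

560

Open {H1, H3}; cheapest assignment that respects the capacities:
  H1 (cap 33, load 30): A, B, C, E — cost 8×4 + 10×14 + 8×12 + 4×3 = 280
  H3 (cap 12, load 10): D — cost 10×2 = 20
  Shipping 300, fixed 260 → total 560.
  Any other capacity-feasible assignment to {H1, H3} ships for at least 300.
Compare {H1, H2, H3}: its best feasible assignment gives total 732.
Compare {H1, H2}: its best feasible assignment gives total 746.
Every other set of open sites that can feasibly serve all demand totals ≥ 732 even under its best assignment. Minimum: 560.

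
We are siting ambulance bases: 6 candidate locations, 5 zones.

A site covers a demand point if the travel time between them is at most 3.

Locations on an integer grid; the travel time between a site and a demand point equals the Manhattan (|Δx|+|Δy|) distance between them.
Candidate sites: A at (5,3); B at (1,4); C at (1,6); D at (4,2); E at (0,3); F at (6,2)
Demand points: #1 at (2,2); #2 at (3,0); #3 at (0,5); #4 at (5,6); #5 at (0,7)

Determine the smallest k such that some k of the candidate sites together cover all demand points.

Coverage sets (demand points within 3 of each site):
  A: {#4}
  B: {#1, #3}
  C: {#3, #5}
  D: {#1, #2}
  E: {#1, #3}
  F: {}
No 2 sites suffice: every size-2 union leaves at least one demand point uncovered.
But {A, C, D} covers everything, so the minimum is 3.

3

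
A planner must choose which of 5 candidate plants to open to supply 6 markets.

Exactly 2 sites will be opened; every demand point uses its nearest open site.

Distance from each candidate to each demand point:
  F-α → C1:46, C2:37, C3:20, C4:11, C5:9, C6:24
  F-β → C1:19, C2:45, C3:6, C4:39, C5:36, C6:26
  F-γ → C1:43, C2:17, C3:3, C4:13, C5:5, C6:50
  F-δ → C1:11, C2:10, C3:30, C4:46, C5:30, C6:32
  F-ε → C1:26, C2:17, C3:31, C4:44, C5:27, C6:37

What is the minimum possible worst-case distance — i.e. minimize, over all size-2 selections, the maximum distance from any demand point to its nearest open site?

Open {F-α, F-δ}.
  Farthest demand point is C6 at distance 24 (to F-α); all others are ≤ 24.
With {F-α, F-ε} the worst case is 26.
With {F-β, F-γ} the worst case is 26.
No size-2 selection achieves below 24.

24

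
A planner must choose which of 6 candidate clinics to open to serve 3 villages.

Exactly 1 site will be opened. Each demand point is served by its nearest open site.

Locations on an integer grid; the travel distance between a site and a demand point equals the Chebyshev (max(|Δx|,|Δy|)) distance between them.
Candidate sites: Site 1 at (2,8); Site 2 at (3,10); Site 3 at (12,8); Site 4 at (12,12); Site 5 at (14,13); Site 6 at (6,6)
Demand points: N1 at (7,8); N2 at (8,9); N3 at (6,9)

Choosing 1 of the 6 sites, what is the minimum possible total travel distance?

8

Open {Site 6}.
  N1→Site 6 2, N2→Site 6 3, N3→Site 6 3  ⇒ total 8.
Compare {Site 2}: total 12.
Compare {Site 1}: total 15.
No size-1 selection does better; minimum is 8.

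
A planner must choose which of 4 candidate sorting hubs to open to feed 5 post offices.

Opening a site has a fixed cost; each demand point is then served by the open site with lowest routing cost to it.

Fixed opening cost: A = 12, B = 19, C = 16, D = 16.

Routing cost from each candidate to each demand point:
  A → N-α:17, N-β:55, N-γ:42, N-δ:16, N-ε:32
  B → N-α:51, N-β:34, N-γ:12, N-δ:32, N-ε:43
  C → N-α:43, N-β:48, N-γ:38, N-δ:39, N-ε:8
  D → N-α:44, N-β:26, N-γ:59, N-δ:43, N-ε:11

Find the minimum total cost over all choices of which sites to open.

Open {A, B, D}: assign each demand point to its cheapest open site.
  N-α→A 17, N-β→D 26, N-γ→B 12, N-δ→A 16, N-ε→D 11
  routing cost 82, fixed 47 → total 129.
Compare {A, B, C}: routing cost 87 + fixed 47 = 134.
Compare {A, D}: routing cost 112 + fixed 28 = 140.
Compare {A, B}: routing cost 111 + fixed 31 = 142.
All other subsets cost ≥ 134. Minimum total cost: 129.

129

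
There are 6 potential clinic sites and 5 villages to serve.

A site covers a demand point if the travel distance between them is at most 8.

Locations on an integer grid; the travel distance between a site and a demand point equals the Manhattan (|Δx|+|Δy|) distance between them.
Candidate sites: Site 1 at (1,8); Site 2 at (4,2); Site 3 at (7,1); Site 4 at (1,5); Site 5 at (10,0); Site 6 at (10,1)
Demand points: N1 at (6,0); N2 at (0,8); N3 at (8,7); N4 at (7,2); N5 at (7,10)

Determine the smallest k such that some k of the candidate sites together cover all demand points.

2

Coverage sets (demand points within 8 of each site):
  Site 1: {N2, N3, N5}
  Site 2: {N1, N4}
  Site 3: {N1, N3, N4}
  Site 4: {N2}
  Site 5: {N1, N4}
  Site 6: {N1, N3, N4}
No single site covers all 5 demand points.
But {Site 1, Site 2} covers everything, so the minimum is 2.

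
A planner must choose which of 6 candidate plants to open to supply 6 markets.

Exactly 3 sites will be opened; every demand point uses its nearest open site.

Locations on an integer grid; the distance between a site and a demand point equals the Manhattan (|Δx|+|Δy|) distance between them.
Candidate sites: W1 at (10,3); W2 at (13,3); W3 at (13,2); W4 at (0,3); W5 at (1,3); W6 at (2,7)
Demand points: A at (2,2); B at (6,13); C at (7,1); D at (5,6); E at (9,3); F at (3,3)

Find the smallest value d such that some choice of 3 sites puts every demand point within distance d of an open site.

10

Open {W1, W2, W6}.
  Farthest demand point is B at distance 10 (to W6); all others are ≤ 10.
With {W1, W3, W6} the worst case is 10.
With {W1, W4, W6} the worst case is 10.
No size-3 selection achieves below 10.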